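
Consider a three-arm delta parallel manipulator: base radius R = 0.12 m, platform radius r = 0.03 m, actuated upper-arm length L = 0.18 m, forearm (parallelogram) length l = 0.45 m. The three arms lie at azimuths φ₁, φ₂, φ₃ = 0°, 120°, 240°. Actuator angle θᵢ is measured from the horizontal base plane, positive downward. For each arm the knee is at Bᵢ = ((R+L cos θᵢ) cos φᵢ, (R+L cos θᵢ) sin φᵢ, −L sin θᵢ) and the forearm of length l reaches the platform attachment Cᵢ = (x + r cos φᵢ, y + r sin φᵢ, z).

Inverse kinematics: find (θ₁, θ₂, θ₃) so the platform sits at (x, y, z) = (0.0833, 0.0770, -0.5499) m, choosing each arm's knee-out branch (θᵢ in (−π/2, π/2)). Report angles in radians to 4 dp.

φ1=0.0° → target in arm frame (0.0833, 0.0770)
  A cos θ + B sin θ = C:  0.0067·cos θ + -0.5499·sin θ = -0.3841
  √(A²+B²)=0.5499;  θ1 = -1.5586+2.3439 ≈ 0.7853
rotate P by −φ2: (0.0250, -0.1106, -0.5499)
  A cos θ + B sin θ = C:  0.0650·cos θ + -0.5499·sin θ = -0.4132
  γ=atan2(-0.5499,0.0650)=-1.4532;  ψ=arccos(-0.7462)=2.4132;  θ2=γ+ψ≈0.9600
φ3=240.0° → target in arm frame (-0.1083, 0.0336)
  A=0.1983, B=-0.5499, C=(l²−L²−A²−y'²−z²)/(2L)=-0.4799
  √(A²+B²)=0.5846;  θ3 = -1.2246+2.5338 ≈ 1.3092

θ₁ = 0.7853, θ₂ = 0.9600, θ₃ = 1.3092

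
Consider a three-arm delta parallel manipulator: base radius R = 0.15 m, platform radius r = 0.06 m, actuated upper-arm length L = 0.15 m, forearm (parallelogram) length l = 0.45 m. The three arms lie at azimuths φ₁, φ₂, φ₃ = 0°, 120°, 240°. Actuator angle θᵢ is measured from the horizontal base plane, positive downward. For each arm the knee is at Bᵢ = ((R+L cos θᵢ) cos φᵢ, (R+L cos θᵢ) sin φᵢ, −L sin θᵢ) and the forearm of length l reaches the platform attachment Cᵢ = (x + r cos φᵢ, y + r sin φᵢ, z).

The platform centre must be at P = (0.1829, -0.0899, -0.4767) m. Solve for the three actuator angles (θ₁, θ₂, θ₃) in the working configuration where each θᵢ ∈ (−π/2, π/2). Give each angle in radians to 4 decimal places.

θ₁ = 0.2620, θ₂ = 1.3965, θ₃ = 0.9600

φ1=0.0° → target in arm frame (0.1829, -0.0899)
  A=-0.0929, B=-0.4767, C=(l²−L²−A²−y'²−z²)/(2L)=-0.2132
  θ1 = atan2(B,A) + arccos(C/0.4857) = 0.2620
φ2=120.0° → target in arm frame (-0.1693, -0.1134)
  A=0.2593, B=-0.4767, C=(l²−L²−A²−y'²−z²)/(2L)=-0.4245
  γ=atan2(-0.4767,0.2593)=-1.0726;  ψ=arccos(-0.7823)=2.4691;  θ2=γ+ψ≈1.3965
arm 3 (φ=240.0°): x'=-0.0136, y'=0.2033
  e−x'=0.1036;  (l²−L²−(e−x')²−y'²−z²)/2L = -0.3311
  γ=atan2(-0.4767,0.1036)=-1.3568;  ψ=arccos(-0.6787)=2.3168;  θ3=γ+ψ≈0.9600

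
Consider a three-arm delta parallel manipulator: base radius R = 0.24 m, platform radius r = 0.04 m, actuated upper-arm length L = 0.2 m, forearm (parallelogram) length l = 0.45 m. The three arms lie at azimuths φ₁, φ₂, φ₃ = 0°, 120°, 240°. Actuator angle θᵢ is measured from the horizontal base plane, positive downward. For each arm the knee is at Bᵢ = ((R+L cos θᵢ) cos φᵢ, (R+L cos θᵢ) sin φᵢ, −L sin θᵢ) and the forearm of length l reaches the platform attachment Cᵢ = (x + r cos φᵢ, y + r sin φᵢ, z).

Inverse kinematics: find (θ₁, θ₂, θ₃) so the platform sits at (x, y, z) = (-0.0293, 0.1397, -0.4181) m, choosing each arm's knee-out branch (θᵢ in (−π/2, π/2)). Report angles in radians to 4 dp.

θ₁ = 0.9600, θ₂ = 0.2619, θ₃ = 1.2216

arm 1 (φ=0.0°): x'=-0.0293, y'=0.1397
  A cos θ + B sin θ = C:  0.2293·cos θ + -0.4181·sin θ = -0.2110
  θ1 = atan2(B,A) + arccos(C/0.4769) = 0.9600
φ2=120.0° → target in arm frame (0.1356, -0.0445)
  A=0.0644, B=-0.4181, C=(l²−L²−A²−y'²−z²)/(2L)=-0.0461
  √(A²+B²)=0.4230;  θ2 = -1.4180+1.6799 ≈ 0.2619
φ3=240.0° → target in arm frame (-0.1063, -0.0952)
  A=0.3063, B=-0.4181, C=(l²−L²−A²−y'²−z²)/(2L)=-0.2880
  γ=atan2(-0.4181,0.3063)=-0.9385;  ψ=arccos(-0.5557)=2.1600;  θ3=γ+ψ≈1.2216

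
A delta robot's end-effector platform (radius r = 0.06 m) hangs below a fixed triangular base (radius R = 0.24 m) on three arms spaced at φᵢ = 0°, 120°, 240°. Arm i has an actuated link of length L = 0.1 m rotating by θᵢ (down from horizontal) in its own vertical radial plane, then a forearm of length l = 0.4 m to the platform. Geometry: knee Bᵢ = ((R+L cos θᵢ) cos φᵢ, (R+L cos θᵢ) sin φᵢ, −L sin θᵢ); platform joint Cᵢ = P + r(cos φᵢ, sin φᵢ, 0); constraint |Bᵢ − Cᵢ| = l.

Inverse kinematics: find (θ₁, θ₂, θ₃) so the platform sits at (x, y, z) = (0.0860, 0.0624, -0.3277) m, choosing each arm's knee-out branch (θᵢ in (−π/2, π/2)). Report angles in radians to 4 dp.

θ₁ = -0.1743, θ₂ = 0.4367, θ₃ = 1.1348

arm 1 (φ=0.0°): x'=0.0860, y'=0.0624
  A=0.0940, B=-0.3277, C=(l²−L²−A²−y'²−z²)/(2L)=0.1494
  √(A²+B²)=0.3409;  θ1 = -1.2914+1.1171 ≈ -0.1743
rotate P by −φ2: (0.0110, -0.1057, -0.3277)
  e−x'=0.1690;  (l²−L²−(e−x')²−y'²−z²)/2L = 0.0145
  γ=atan2(-0.3277,0.1690)=-1.0948;  ψ=arccos(0.0393)=1.5315;  θ2=γ+ψ≈0.4367
rotate P by −φ3: (-0.0970, 0.0433, -0.3277)
  e−x'=0.2770;  (l²−L²−(e−x')²−y'²−z²)/2L = -0.1801
  θ3 = atan2(B,A) + arccos(C/0.4291) = 1.1348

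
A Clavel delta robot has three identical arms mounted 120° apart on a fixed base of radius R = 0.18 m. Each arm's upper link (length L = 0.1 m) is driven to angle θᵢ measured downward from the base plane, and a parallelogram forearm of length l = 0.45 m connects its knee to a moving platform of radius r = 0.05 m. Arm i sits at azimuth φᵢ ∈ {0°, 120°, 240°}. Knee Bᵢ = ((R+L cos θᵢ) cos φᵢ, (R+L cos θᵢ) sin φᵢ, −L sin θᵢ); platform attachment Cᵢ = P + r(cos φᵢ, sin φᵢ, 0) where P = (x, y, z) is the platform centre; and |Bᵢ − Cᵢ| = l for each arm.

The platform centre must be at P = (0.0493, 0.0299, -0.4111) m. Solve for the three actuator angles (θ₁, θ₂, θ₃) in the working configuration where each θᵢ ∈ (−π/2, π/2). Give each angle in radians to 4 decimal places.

φ1=0.0° → target in arm frame (0.0493, 0.0299)
  e−x'=0.0807;  (l²−L²−(e−x')²−y'²−z²)/2L = 0.0805
  γ=atan2(-0.4111,0.0807)=-1.3770;  ψ=arccos(0.1920)=1.3776;  θ1=γ+ψ≈0.0006
φ2=120.0° → target in arm frame (0.0012, -0.0576)
  A=0.1288, B=-0.4111, C=(l²−L²−A²−y'²−z²)/(2L)=0.0180
  θ2 = atan2(B,A) + arccos(C/0.4308) = 0.2618
φ3=240.0° → target in arm frame (-0.0505, 0.0277)
  A=0.1805, B=-0.4111, C=(l²−L²−A²−y'²−z²)/(2L)=-0.0493
  θ3 = atan2(B,A) + arccos(C/0.4490) = 0.5239

θ₁ = 0.0006, θ₂ = 0.2618, θ₃ = 0.5239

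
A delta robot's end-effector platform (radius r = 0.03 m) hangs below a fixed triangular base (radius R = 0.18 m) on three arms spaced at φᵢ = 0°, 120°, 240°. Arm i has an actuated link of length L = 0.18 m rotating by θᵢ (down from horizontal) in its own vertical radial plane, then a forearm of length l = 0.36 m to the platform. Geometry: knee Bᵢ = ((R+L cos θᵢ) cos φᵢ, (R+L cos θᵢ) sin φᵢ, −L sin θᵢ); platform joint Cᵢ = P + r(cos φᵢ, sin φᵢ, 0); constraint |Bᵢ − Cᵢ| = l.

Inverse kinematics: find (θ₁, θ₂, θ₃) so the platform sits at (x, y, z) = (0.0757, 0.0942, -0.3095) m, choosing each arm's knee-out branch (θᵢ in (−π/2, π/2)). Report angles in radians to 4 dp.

rotate P by −φ1: (0.0757, 0.0942, -0.3095)
  A=0.0743, B=-0.3095, C=(l²−L²−A²−y'²−z²)/(2L)=-0.0361
  γ=atan2(-0.3095,0.0743)=-1.3352;  ψ=arccos(-0.1133)=1.6844;  θ1=γ+ψ≈0.3492
rotate P by −φ2: (0.0437, -0.1127, -0.3095)
  A=0.1063, B=-0.3095, C=(l²−L²−A²−y'²−z²)/(2L)=-0.0627
  θ2 = atan2(B,A) + arccos(C/0.3272) = 0.5236
φ3=240.0° → target in arm frame (-0.1194, 0.0185)
  A=0.2694, B=-0.3095, C=(l²−L²−A²−y'²−z²)/(2L)=-0.1987
  γ=atan2(-0.3095,0.2694)=-0.8545;  ψ=arccos(-0.4842)=2.0762;  θ3=γ+ψ≈1.2217

θ₁ = 0.3492, θ₂ = 0.5236, θ₃ = 1.2217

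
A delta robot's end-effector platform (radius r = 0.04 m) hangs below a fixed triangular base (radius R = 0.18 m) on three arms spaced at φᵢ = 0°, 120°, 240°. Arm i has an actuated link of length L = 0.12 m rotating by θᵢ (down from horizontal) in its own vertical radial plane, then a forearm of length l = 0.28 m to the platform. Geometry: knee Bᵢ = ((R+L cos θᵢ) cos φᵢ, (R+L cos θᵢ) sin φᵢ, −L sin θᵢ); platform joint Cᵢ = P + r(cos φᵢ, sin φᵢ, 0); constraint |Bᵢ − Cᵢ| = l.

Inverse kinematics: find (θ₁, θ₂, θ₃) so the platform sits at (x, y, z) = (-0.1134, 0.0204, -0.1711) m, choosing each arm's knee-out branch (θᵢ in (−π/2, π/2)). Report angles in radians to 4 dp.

φ1=0.0° → target in arm frame (-0.1134, 0.0204)
  e−x'=0.2534;  (l²−L²−(e−x')²−y'²−z²)/2L = -0.1246
  θ1 = atan2(B,A) + arccos(C/0.3058) = 1.3966
rotate P by −φ2: (0.0744, 0.0880, -0.1711)
  A cos θ + B sin θ = C:  0.0656·cos θ + -0.1711·sin θ = 0.0945
  θ2 = atan2(B,A) + arccos(C/0.1833) = -0.1753
φ3=240.0° → target in arm frame (0.0390, -0.1084)
  e−x'=0.1010;  (l²−L²−(e−x')²−y'²−z²)/2L = 0.0532
  γ=atan2(-0.1711,0.1010)=-1.0377;  ψ=arccos(0.2680)=1.2995;  θ3=γ+ψ≈0.2618

θ₁ = 1.3966, θ₂ = -0.1753, θ₃ = 0.2618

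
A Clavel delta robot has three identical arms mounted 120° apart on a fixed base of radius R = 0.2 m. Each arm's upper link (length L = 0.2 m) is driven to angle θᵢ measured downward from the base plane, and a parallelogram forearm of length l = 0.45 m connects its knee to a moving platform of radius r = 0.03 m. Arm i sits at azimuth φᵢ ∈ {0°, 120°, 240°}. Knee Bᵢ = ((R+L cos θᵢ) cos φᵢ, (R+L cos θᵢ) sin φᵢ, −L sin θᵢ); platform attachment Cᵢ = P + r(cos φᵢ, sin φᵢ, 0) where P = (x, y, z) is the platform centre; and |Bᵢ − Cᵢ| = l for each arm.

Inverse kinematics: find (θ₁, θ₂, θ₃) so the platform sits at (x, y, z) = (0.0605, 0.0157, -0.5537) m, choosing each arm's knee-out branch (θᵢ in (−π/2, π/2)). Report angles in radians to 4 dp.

θ₁ = 0.9600, θ₂ = 1.2215, θ₃ = 1.3090

rotate P by −φ1: (0.0605, 0.0157, -0.5537)
  A=0.1095, B=-0.5537, C=(l²−L²−A²−y'²−z²)/(2L)=-0.3908
  γ=atan2(-0.5537,0.1095)=-1.3756;  ψ=arccos(-0.6924)=2.3356;  θ1=γ+ψ≈0.9600
φ2=120.0° → target in arm frame (-0.0167, -0.0602)
  A cos θ + B sin θ = C:  0.1867·cos θ + -0.5537·sin θ = -0.4564
  θ2 = atan2(B,A) + arccos(C/0.5843) = 1.2215
arm 3 (φ=240.0°): x'=-0.0438, y'=0.0445
  A=0.2138, B=-0.5537, C=(l²−L²−A²−y'²−z²)/(2L)=-0.4795
  γ=atan2(-0.5537,0.2138)=-1.2022;  ψ=arccos(-0.8078)=2.5113;  θ3=γ+ψ≈1.3090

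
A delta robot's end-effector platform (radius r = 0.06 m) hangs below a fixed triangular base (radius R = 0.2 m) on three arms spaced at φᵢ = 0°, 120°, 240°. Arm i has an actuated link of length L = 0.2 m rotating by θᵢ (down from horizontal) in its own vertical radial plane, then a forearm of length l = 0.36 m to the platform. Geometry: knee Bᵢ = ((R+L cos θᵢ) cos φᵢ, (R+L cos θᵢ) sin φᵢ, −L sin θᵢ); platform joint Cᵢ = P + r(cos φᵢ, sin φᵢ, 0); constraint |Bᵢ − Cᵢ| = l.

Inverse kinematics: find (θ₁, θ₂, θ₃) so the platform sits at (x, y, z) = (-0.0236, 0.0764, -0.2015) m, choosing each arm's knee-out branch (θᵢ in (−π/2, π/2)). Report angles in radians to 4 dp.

φ1=0.0° → target in arm frame (-0.0236, 0.0764)
  A cos θ + B sin θ = C:  0.1636·cos θ + -0.2015·sin θ = 0.0410
  γ=atan2(-0.2015,0.1636)=-0.8888;  ψ=arccos(0.1579)=1.4122;  θ1=γ+ψ≈0.5234
rotate P by −φ2: (0.0780, -0.0178, -0.2015)
  A cos θ + B sin θ = C:  0.0620·cos θ + -0.2015·sin θ = 0.1121
  θ2 = atan2(B,A) + arccos(C/0.2108) = -0.2619
φ3=240.0° → target in arm frame (-0.0544, -0.0586)
  e−x'=0.1944;  (l²−L²−(e−x')²−y'²−z²)/2L = 0.0195
  γ=atan2(-0.2015,0.1944)=-0.8034;  ψ=arccos(0.0695)=1.5013;  θ3=γ+ψ≈0.6978

θ₁ = 0.5234, θ₂ = -0.2619, θ₃ = 0.6978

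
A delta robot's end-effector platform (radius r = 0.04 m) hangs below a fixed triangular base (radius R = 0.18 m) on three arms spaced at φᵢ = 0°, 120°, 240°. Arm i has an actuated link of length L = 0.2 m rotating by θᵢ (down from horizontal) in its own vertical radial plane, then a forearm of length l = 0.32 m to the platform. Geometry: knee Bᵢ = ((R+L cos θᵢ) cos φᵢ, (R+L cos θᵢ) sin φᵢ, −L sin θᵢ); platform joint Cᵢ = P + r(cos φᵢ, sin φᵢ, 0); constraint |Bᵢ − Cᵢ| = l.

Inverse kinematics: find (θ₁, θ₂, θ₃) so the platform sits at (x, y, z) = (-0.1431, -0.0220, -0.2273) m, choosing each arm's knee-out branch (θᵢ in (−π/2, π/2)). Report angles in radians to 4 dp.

φ1=0.0° → target in arm frame (-0.1431, -0.0220)
  e−x'=0.2831;  (l²−L²−(e−x')²−y'²−z²)/2L = -0.1747
  θ1 = atan2(B,A) + arccos(C/0.3631) = 1.3964
arm 2 (φ=120.0°): x'=0.0525, y'=0.1349
  A=0.0875, B=-0.2273, C=(l²−L²−A²−y'²−z²)/(2L)=-0.0378
  √(A²+B²)=0.2436;  θ2 = -1.2033+1.7267 ≈ 0.5234
arm 3 (φ=240.0°): x'=0.0906, y'=-0.1129
  A cos θ + B sin θ = C:  0.0494·cos θ + -0.2273·sin θ = -0.0111
  θ3 = atan2(B,A) + arccos(C/0.2326) = 0.2619

θ₁ = 1.3964, θ₂ = 0.5234, θ₃ = 0.2619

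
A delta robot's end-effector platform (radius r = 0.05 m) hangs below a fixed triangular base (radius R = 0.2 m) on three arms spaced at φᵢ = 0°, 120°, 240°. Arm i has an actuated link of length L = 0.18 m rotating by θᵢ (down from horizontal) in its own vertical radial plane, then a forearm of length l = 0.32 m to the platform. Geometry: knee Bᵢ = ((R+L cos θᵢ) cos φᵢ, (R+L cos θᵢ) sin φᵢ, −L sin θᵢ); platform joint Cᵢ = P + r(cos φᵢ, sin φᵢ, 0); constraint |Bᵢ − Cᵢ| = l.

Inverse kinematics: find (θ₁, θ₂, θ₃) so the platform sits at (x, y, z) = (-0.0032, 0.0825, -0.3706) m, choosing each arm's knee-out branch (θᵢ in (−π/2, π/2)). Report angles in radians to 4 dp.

rotate P by −φ1: (-0.0032, 0.0825, -0.3706)
  A cos θ + B sin θ = C:  0.1532·cos θ + -0.3706·sin θ = -0.2712
  γ=atan2(-0.3706,0.1532)=-1.1788;  ψ=arccos(-0.6762)=2.3134;  θ1=γ+ψ≈1.1346
rotate P by −φ2: (0.0730, -0.0385, -0.3706)
  A=0.0770, B=-0.3706, C=(l²−L²−A²−y'²−z²)/(2L)=-0.2076
  √(A²+B²)=0.3785;  θ2 = -1.3661+2.1514 ≈ 0.7854
arm 3 (φ=240.0°): x'=-0.0698, y'=-0.0440
  e−x'=0.2198;  (l²−L²−(e−x')²−y'²−z²)/2L = -0.3267
  θ3 = atan2(B,A) + arccos(C/0.4309) = 1.3960

θ₁ = 1.1346, θ₂ = 0.7854, θ₃ = 1.3960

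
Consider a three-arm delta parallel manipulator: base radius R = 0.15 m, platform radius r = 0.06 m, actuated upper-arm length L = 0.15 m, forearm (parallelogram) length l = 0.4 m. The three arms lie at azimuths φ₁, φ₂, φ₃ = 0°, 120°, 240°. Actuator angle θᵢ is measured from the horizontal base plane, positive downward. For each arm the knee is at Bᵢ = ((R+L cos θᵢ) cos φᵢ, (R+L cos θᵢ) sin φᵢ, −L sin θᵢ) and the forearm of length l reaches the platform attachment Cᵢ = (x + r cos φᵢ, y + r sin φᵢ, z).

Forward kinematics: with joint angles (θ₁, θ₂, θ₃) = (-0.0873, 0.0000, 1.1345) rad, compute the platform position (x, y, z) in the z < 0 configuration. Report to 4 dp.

φ1=0.0°: virtual centre (0.2394, 0.0000, 0.0131), radius l
arm 2 at φ=120.0°: e+L cos θ2 = 0.2400;  centre 2 = (-0.1200, 0.2078, 0.0000)
arm 3 at φ=240.0°: e+L cos θ3 = 0.1534;  centre 3 = (-0.0767, -0.1328, -0.1359)
eliminate P² terms by subtracting sphere 1 from 2 and 3
plane₁₂: -0.7189x+0.4157y+-0.0262z = 0.0001
det = 0.4538;  x = 0.0141+-0.2883z,  y = 0.0247+-0.4357z
quadratic in z: (1.2730)z²+(0.0823)z+(-0.1085)=0, √Δ=0.7477 → z ∈ {-0.3260, 0.2614}; z = -0.3260 (taking z<0)
x = 0.1081, y = 0.1667

(0.1081, 0.1667, -0.3260)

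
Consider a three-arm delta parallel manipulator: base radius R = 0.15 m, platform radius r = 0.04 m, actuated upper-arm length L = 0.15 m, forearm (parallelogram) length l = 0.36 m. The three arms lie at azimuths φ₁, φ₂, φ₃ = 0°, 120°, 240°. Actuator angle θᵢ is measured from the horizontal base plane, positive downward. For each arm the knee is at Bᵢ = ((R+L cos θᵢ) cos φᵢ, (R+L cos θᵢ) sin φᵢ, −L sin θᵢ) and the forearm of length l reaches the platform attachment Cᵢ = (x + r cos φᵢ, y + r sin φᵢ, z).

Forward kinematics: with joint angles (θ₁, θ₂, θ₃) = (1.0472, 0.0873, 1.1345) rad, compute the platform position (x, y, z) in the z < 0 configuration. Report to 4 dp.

arm 1 at φ=0.0°: (R−r)+L cos θ1 = 0.1850;  S1 = (0.1850, 0.0000, -0.1299)
arm 2 at φ=120.0°: (R−r)+L cos θ2 = 0.2594;  S2 = (-0.1297, 0.2247, -0.0131)
φ3=240.0°: virtual centre (-0.0867, -0.1502, -0.1359), radius l
|S₂|²−|S₁|² = 0.0164;  |S₃|²−|S₁|² = -0.0026
plane₁₂: -0.6294x+0.4493y+0.2337z = 0.0164
det = 0.4332;  x = -0.0087+0.1494z,  y = 0.0243+-0.3107z
into |P−S₁|² = l²: 1.1188z² + 0.1868z + -0.0746 = 0;  Δ = 0.3688;  z = -0.3549 or 0.1879 → z<0 root = -0.3549
x = -0.0617, y = 0.1345

(-0.0617, 0.1345, -0.3549)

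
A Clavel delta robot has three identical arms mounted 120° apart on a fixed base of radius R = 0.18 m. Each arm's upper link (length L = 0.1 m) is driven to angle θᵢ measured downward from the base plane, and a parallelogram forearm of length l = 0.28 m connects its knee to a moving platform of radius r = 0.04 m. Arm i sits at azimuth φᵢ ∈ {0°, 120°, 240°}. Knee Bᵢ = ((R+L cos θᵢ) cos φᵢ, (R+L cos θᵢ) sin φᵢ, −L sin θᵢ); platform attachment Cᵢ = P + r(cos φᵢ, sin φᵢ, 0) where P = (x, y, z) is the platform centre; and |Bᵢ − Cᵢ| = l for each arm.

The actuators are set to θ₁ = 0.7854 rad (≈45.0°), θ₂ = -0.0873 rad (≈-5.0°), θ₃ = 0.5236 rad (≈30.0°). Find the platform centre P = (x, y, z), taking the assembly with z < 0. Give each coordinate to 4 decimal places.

(-0.0387, 0.0321, -0.1939)

arm 1 at φ=0.0°: e+L cos θ1 = 0.2107;  centre 1 = (0.2107, 0.0000, -0.0707)
φ2=120.0°: virtual centre (-0.1198, 0.2075, 0.0087), radius l
centre 3 = (0.2266·cos240.0°, 0.2266·sin240.0°, -0.0500) = (-0.1133, -0.1962, -0.0500)
eliminate P² terms by subtracting sphere 1 from 2 and 3
plane₁₂: -0.6610x+0.4150y+0.1589z = 0.0081
det = 0.5284;  x = -0.0095+0.1505z,  y = 0.0044+-0.1430z
into |P−centre ₁|² = l²: 1.0431z² + 0.0739z + -0.0249 = 0;  Δ = 0.1093;  z = -0.1939 or 0.1231 → z<0 root = -0.1939
x = -0.0387, y = 0.0321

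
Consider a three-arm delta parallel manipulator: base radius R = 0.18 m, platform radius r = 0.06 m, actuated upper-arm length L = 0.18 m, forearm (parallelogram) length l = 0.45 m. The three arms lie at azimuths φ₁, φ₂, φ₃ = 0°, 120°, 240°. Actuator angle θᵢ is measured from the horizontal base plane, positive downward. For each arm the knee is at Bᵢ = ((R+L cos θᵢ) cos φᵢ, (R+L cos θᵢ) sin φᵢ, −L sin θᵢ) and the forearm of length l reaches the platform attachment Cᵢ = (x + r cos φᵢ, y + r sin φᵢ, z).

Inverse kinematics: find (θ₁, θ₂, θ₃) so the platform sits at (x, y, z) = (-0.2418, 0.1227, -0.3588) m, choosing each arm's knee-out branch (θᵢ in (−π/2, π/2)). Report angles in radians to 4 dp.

θ₁ = 1.3963, θ₂ = -0.3493, θ₃ = 0.6111

arm 1 (φ=0.0°): x'=-0.2418, y'=0.1227
  A cos θ + B sin θ = C:  0.3618·cos θ + -0.3588·sin θ = -0.2905
  γ=atan2(-0.3588,0.3618)=-0.7812;  ψ=arccos(-0.5702)=2.1775;  θ1=γ+ψ≈1.3963
φ2=120.0° → target in arm frame (0.2272, 0.1481)
  A=-0.1072, B=-0.3588, C=(l²−L²−A²−y'²−z²)/(2L)=0.0221
  γ=atan2(-0.3588,-0.1072)=-1.8610;  ψ=arccos(0.0590)=1.5117;  θ2=γ+ψ≈-0.3493
rotate P by −φ3: (0.0146, -0.2708, -0.3588)
  A cos θ + B sin θ = C:  0.1054·cos θ + -0.3588·sin θ = -0.1196
  √(A²+B²)=0.3739;  θ3 = -1.2852+1.8963 ≈ 0.6111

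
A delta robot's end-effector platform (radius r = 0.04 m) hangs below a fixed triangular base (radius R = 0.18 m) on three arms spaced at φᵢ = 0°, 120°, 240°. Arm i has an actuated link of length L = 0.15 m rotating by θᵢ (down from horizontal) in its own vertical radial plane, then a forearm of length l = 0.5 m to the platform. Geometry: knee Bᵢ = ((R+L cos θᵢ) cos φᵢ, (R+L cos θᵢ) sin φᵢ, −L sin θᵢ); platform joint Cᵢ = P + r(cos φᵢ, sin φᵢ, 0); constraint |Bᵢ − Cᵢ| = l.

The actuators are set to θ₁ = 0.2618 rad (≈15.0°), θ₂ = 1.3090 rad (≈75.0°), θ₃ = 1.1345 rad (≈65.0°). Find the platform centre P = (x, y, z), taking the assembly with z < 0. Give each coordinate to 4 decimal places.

φ1=0.0°: virtual centre (0.2849, 0.0000, -0.0388), radius l
φ2=120.0°: virtual centre (-0.0894, 0.1549, -0.1449), radius l
φ3=240.0°: virtual centre (-0.1017, -0.1761, -0.1359), radius l
eliminate P² terms by subtracting sphere 1 from 2 and 3
plane₁₂: -0.7486x+0.3097y+-0.2121z = -0.0297
det = 0.5032;  x = 0.0348+-0.2681z,  y = -0.0117+0.0370z
into |P−S₁|² = l²: 1.0732z² + 0.2108z + -0.1858 = 0;  Δ = 0.8422;  z = -0.5258 or 0.3293 → z<0 root = -0.5258
x = 0.1758, y = -0.0311

(0.1758, -0.0311, -0.5258)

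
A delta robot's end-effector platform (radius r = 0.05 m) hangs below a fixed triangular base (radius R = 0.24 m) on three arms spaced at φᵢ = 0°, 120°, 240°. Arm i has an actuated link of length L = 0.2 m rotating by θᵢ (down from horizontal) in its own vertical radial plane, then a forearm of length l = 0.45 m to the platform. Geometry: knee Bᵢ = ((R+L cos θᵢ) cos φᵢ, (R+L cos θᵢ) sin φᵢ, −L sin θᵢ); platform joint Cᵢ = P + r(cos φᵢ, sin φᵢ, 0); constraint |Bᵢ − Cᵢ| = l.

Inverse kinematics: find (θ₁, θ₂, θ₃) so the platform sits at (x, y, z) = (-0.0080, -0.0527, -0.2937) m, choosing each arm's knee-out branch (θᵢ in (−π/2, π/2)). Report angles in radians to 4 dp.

θ₁ = 0.3490, θ₂ = 0.5238, θ₃ = -0.0002

arm 1 (φ=0.0°): x'=-0.0080, y'=-0.0527
  A cos θ + B sin θ = C:  0.1980·cos θ + -0.2937·sin θ = 0.0856
  θ1 = atan2(B,A) + arccos(C/0.3542) = 0.3490
rotate P by −φ2: (-0.0416, 0.0333, -0.2937)
  A cos θ + B sin θ = C:  0.2316·cos θ + -0.2937·sin θ = 0.0537
  √(A²+B²)=0.3741;  θ2 = -0.9030+1.4268 ≈ 0.5238
rotate P by −φ3: (0.0496, 0.0194, -0.2937)
  e−x'=0.1404;  (l²−L²−(e−x')²−y'²−z²)/2L = 0.1404
  θ3 = atan2(B,A) + arccos(C/0.3255) = -0.0002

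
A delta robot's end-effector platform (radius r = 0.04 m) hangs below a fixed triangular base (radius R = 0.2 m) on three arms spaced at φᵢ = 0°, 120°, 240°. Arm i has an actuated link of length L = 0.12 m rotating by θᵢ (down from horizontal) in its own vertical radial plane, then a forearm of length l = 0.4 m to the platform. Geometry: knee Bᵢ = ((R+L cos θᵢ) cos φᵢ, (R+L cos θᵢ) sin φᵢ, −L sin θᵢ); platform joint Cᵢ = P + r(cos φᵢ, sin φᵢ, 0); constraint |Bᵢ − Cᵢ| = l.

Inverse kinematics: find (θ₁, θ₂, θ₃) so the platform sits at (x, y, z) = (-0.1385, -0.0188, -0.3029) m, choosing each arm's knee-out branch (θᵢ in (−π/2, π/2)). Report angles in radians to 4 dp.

θ₁ = 1.1344, θ₂ = 0.0003, θ₃ = -0.2619

φ1=0.0° → target in arm frame (-0.1385, -0.0188)
  A=0.2985, B=-0.3029, C=(l²−L²−A²−y'²−z²)/(2L)=-0.1484
  √(A²+B²)=0.4253;  θ1 = -0.7927+1.9271 ≈ 1.1344
arm 2 (φ=120.0°): x'=0.0530, y'=0.1293
  A cos θ + B sin θ = C:  0.1070·cos θ + -0.3029·sin θ = 0.1069
  √(A²+B²)=0.3213;  θ2 = -1.2311+1.2314 ≈ 0.0003
φ3=240.0° → target in arm frame (0.0855, -0.1105)
  A cos θ + B sin θ = C:  0.0745·cos θ + -0.3029·sin θ = 0.1504
  γ=atan2(-0.3029,0.0745)=-1.3297;  ψ=arccos(0.4820)=1.0678;  θ3=γ+ψ≈-0.2619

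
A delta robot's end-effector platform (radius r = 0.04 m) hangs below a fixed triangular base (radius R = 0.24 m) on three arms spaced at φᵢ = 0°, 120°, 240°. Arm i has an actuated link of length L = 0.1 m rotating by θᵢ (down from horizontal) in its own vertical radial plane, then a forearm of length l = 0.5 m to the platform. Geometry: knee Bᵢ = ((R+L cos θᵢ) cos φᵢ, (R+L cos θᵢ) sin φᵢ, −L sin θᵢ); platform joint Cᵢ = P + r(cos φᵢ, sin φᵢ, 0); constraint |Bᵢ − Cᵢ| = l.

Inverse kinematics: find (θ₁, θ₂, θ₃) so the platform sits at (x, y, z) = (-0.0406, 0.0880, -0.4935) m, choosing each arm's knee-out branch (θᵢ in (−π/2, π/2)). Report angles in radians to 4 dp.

θ₁ = 1.1351, θ₂ = 0.3493, θ₃ = 1.2224

arm 1 (φ=0.0°): x'=-0.0406, y'=0.0880
  A=0.2406, B=-0.4935, C=(l²−L²−A²−y'²−z²)/(2L)=-0.3459
  γ=atan2(-0.4935,0.2406)=-1.1172;  ψ=arccos(-0.6300)=2.2523;  θ1=γ+ψ≈1.1351
φ2=120.0° → target in arm frame (0.0965, -0.0088)
  e−x'=0.1035;  (l²−L²−(e−x')²−y'²−z²)/2L = -0.0717
  θ2 = atan2(B,A) + arccos(C/0.5042) = 0.3493
arm 3 (φ=240.0°): x'=-0.0559, y'=-0.0792
  A=0.2559, B=-0.4935, C=(l²−L²−A²−y'²−z²)/(2L)=-0.3765
  √(A²+B²)=0.5559;  θ3 = -1.0924+2.3148 ≈ 1.2224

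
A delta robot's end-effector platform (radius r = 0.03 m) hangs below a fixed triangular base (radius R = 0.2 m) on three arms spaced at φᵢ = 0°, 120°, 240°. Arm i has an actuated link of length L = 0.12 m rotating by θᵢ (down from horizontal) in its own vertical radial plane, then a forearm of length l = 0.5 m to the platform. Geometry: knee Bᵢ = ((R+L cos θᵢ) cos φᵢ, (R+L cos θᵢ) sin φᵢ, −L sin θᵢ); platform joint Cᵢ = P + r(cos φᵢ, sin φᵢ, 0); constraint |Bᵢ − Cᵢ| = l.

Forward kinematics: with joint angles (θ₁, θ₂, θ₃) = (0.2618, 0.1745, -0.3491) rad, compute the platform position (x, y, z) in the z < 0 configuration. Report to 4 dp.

(-0.0392, -0.0494, -0.4077)

φ1=0.0°: virtual centre (0.2859, 0.0000, -0.0311), radius l
O2 = (0.2882·cos120.0°, 0.2882·sin120.0°, -0.0208) = (-0.1441, 0.2496, -0.0208)
φ3=240.0°: virtual centre (-0.1414, -0.2449, 0.0410), radius l
subtract pairs → two planes through P
[-0.8600 0.4991 0.0204]·P = 0.0008;  [-0.8546 -0.4898 0.1442]·P = -0.0011
det = 0.8477;  x = 0.0002+0.0967z,  y = 0.0019+0.1257z
quadratic in z: (1.0252)z²+(0.0073)z+(-0.1674)=0, √Δ=0.8285 → z ∈ {-0.4077, 0.4005}; z = -0.4077 (taking z<0)
x = -0.0392, y = -0.0494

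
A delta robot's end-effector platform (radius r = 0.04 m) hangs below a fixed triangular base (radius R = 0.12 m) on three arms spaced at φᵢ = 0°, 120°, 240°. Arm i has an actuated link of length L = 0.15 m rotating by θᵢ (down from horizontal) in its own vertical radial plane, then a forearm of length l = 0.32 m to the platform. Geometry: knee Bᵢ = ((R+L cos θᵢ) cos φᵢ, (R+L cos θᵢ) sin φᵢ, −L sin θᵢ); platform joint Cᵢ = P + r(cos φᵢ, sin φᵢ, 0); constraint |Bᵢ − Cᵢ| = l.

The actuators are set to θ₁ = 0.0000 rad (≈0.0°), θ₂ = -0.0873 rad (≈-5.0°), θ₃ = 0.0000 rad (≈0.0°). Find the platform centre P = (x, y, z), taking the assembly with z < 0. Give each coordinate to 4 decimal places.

centre 1 = (0.2300·cos0.0°, 0.2300·sin0.0°, 0.0000) = (0.2300, 0.0000, 0.0000)
arm 2 at φ=120.0°: ρ2 = 0.2294;  centre 2 = (-0.1147, 0.1987, 0.0131)
centre 3 = (0.2300·cos240.0°, 0.2300·sin240.0°, 0.0000) = (-0.1150, -0.1992, 0.0000)
subtract pairs → two planes through P
[-0.6894 0.3974 0.0262]·P = -0.0001;  [-0.6900 -0.3984 0.0000]·P = 0.0000
det = 0.5488;  x = 0.0001+0.0190z,  y = -0.0001+-0.0329z
into |P−centre ₁|² = l²: 1.0014z² + -0.0087z + -0.0495 = 0;  Δ = 0.1985;  z = -0.2181 or 0.2268 → z<0 root = -0.2181
x = -0.0041, y = 0.0071

(-0.0041, 0.0071, -0.2181)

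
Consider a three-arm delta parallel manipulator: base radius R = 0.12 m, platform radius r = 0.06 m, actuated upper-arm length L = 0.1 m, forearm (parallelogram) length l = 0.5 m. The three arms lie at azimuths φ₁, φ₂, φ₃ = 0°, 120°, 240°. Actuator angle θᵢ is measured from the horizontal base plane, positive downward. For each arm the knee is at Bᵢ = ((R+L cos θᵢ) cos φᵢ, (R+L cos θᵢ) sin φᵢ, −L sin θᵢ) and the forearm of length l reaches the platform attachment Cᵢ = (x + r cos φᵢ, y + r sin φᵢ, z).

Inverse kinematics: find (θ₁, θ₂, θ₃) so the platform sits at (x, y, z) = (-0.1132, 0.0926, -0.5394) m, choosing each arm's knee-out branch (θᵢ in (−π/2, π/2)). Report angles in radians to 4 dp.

θ₁ = 1.2217, θ₂ = 0.4365, θ₃ = 0.9598

rotate P by −φ1: (-0.1132, 0.0926, -0.5394)
  e−x'=0.1732;  (l²−L²−(e−x')²−y'²−z²)/2L = -0.4476
  γ=atan2(-0.5394,0.1732)=-1.2601;  ψ=arccos(-0.7901)=2.4818;  θ1=γ+ψ≈1.2217
arm 2 (φ=120.0°): x'=0.1368, y'=0.0517
  A cos θ + B sin θ = C:  -0.0768·cos θ + -0.5394·sin θ = -0.2976
  γ=atan2(-0.5394,-0.0768)=-1.7122;  ψ=arccos(-0.5463)=2.1487;  θ2=γ+ψ≈0.4365
rotate P by −φ3: (-0.0236, -0.1443, -0.5394)
  A cos θ + B sin θ = C:  0.0836·cos θ + -0.5394·sin θ = -0.3939
  √(A²+B²)=0.5458;  θ3 = -1.4170+2.3769 ≈ 0.9598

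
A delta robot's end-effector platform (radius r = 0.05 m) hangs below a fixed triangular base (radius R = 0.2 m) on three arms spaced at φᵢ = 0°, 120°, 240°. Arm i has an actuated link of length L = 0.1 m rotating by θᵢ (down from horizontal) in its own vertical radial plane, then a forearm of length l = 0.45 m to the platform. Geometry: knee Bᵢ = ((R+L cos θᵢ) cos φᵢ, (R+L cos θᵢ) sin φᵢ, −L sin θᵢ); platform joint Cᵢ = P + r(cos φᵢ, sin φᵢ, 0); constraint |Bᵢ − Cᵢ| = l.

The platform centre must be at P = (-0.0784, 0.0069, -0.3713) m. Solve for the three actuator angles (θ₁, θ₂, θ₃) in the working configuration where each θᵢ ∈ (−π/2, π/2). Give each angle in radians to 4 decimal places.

θ₁ = 0.5237, θ₂ = -0.2622, θ₃ = -0.1747

rotate P by −φ1: (-0.0784, 0.0069, -0.3713)
  A cos θ + B sin θ = C:  0.2284·cos θ + -0.3713·sin θ = 0.0121
  θ1 = atan2(B,A) + arccos(C/0.4359) = 0.5237
φ2=120.0° → target in arm frame (0.0452, 0.0644)
  A=0.1048, B=-0.3713, C=(l²−L²−A²−y'²−z²)/(2L)=0.1975
  θ2 = atan2(B,A) + arccos(C/0.3858) = -0.2622
φ3=240.0° → target in arm frame (0.0332, -0.0713)
  A cos θ + B sin θ = C:  0.1168·cos θ + -0.3713·sin θ = 0.1795
  √(A²+B²)=0.3892;  θ3 = -1.2661+1.0913 ≈ -0.1747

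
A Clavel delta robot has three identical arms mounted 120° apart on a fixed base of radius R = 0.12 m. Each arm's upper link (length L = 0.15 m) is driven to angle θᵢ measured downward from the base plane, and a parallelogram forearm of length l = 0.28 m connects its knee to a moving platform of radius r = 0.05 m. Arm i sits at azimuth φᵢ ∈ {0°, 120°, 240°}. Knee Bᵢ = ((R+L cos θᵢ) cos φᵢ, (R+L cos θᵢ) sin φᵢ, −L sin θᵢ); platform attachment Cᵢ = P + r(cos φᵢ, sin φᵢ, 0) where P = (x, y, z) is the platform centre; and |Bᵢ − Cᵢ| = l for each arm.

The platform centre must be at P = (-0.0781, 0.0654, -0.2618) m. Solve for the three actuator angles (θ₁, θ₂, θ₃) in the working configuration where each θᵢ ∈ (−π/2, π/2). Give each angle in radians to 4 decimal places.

φ1=0.0° → target in arm frame (-0.0781, 0.0654)
  A cos θ + B sin θ = C:  0.1481·cos θ + -0.2618·sin θ = -0.1295
  θ1 = atan2(B,A) + arccos(C/0.3008) = 0.9599
rotate P by −φ2: (0.0957, 0.0349, -0.2618)
  A=-0.0257, B=-0.2618, C=(l²−L²−A²−y'²−z²)/(2L)=-0.0484
  √(A²+B²)=0.2631;  θ2 = -1.6686+1.7558 ≈ 0.0872
φ3=240.0° → target in arm frame (-0.0176, -0.1003)
  A=0.0876, B=-0.2618, C=(l²−L²−A²−y'²−z²)/(2L)=-0.1013
  γ=atan2(-0.2618,0.0876)=-1.2479;  ψ=arccos(-0.3668)=1.9464;  θ3=γ+ψ≈0.6984

θ₁ = 0.9599, θ₂ = 0.0872, θ₃ = 0.6984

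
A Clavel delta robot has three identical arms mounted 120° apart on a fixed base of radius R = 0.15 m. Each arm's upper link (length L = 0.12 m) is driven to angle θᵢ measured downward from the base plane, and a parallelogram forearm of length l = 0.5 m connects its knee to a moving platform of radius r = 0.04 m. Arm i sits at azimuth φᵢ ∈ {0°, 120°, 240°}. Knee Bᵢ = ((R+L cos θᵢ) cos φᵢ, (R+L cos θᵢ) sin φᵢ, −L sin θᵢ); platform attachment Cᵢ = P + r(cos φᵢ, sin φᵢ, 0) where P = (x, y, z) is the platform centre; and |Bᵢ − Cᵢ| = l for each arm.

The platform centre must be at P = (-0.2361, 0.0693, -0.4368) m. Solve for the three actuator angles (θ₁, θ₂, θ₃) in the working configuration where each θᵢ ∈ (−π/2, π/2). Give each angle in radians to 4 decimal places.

θ₁ = 1.3092, θ₂ = -0.2616, θ₃ = 0.2617

φ1=0.0° → target in arm frame (-0.2361, 0.0693)
  A cos θ + B sin θ = C:  0.3461·cos θ + -0.4368·sin θ = -0.3324
  √(A²+B²)=0.5573;  θ1 = -0.9007+2.2099 ≈ 1.3092
rotate P by −φ2: (0.1781, 0.1698, -0.4368)
  A=-0.0681, B=-0.4368, C=(l²−L²−A²−y'²−z²)/(2L)=0.0472
  θ2 = atan2(B,A) + arccos(C/0.4421) = -0.2616
rotate P by −φ3: (0.0580, -0.2391, -0.4368)
  e−x'=0.0520;  (l²−L²−(e−x')²−y'²−z²)/2L = -0.0628
  θ3 = atan2(B,A) + arccos(C/0.4399) = 0.2617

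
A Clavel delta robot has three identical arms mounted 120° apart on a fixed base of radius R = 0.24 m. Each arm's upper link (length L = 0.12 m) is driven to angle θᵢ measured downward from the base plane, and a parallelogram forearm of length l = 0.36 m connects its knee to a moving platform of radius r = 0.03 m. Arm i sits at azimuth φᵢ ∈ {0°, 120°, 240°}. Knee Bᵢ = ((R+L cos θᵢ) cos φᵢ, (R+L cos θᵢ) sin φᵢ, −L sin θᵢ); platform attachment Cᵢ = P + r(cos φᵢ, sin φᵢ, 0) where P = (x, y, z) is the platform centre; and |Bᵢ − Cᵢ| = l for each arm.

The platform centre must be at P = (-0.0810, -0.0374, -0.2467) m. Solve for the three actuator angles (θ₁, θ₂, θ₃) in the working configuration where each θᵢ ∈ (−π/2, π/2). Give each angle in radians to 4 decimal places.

φ1=0.0° → target in arm frame (-0.0810, -0.0374)
  A cos θ + B sin θ = C:  0.2910·cos θ + -0.2467·sin θ = -0.1323
  θ1 = atan2(B,A) + arccos(C/0.3815) = 1.2216
φ2=120.0° → target in arm frame (0.0081, 0.0888)
  A cos θ + B sin θ = C:  0.2019·cos θ + -0.2467·sin θ = 0.0237
  θ2 = atan2(B,A) + arccos(C/0.3188) = 0.6114
φ3=240.0° → target in arm frame (0.0729, -0.0514)
  e−x'=0.1371;  (l²−L²−(e−x')²−y'²−z²)/2L = 0.1371
  γ=atan2(-0.2467,0.1371)=-1.0635;  ψ=arccos(0.4856)=1.0638;  θ3=γ+ψ≈0.0002

θ₁ = 1.2216, θ₂ = 0.6114, θ₃ = 0.0002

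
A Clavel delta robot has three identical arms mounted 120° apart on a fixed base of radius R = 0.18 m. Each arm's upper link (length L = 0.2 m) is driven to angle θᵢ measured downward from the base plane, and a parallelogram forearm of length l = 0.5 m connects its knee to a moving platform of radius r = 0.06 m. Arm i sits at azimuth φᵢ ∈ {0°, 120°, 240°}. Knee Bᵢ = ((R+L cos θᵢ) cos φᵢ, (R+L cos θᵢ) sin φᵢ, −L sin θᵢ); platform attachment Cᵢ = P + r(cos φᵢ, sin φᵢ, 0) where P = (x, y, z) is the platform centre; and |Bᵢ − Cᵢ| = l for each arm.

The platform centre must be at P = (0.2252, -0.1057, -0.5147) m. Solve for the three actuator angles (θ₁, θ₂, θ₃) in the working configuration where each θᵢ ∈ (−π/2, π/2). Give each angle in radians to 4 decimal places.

arm 1 (φ=0.0°): x'=0.2252, y'=-0.1057
  e−x'=-0.1052;  (l²−L²−(e−x')²−y'²−z²)/2L = -0.1929
  θ1 = atan2(B,A) + arccos(C/0.5253) = 0.1743
rotate P by −φ2: (-0.2041, -0.1422, -0.5147)
  e−x'=0.3241;  (l²−L²−(e−x')²−y'²−z²)/2L = -0.4505
  γ=atan2(-0.5147,0.3241)=-1.0088;  ψ=arccos(-0.7406)=2.4048;  θ2=γ+ψ≈1.3960
arm 3 (φ=240.0°): x'=-0.0211, y'=0.2479
  A=0.1411, B=-0.5147, C=(l²−L²−A²−y'²−z²)/(2L)=-0.3406
  θ3 = atan2(B,A) + arccos(C/0.5337) = 0.9598

θ₁ = 0.1743, θ₂ = 1.3960, θ₃ = 0.9598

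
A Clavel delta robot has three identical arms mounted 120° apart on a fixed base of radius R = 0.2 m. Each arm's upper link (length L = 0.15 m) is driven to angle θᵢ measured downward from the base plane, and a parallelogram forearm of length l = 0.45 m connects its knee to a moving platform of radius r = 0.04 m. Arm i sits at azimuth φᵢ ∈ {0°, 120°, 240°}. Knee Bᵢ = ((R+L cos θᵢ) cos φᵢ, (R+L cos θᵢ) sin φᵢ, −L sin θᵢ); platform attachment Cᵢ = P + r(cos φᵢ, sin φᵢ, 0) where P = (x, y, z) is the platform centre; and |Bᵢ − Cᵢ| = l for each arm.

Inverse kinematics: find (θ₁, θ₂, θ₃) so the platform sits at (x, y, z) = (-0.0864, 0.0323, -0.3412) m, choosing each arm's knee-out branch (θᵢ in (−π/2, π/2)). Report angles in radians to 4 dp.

θ₁ = 0.6110, θ₂ = -0.2620, θ₃ = 0.0872

arm 1 (φ=0.0°): x'=-0.0864, y'=0.0323
  e−x'=0.2464;  (l²−L²−(e−x')²−y'²−z²)/2L = 0.0061
  √(A²+B²)=0.4209;  θ1 = -0.9454+1.5563 ≈ 0.6110
φ2=120.0° → target in arm frame (0.0712, 0.0587)
  A=0.0888, B=-0.3412, C=(l²−L²−A²−y'²−z²)/(2L)=0.1742
  θ2 = atan2(B,A) + arccos(C/0.3526) = -0.2620
rotate P by −φ3: (0.0152, -0.0910, -0.3412)
  A cos θ + B sin θ = C:  0.1448·cos θ + -0.3412·sin θ = 0.1145
  γ=atan2(-0.3412,0.1448)=-1.1695;  ψ=arccos(0.3089)=1.2568;  θ3=γ+ψ≈0.0872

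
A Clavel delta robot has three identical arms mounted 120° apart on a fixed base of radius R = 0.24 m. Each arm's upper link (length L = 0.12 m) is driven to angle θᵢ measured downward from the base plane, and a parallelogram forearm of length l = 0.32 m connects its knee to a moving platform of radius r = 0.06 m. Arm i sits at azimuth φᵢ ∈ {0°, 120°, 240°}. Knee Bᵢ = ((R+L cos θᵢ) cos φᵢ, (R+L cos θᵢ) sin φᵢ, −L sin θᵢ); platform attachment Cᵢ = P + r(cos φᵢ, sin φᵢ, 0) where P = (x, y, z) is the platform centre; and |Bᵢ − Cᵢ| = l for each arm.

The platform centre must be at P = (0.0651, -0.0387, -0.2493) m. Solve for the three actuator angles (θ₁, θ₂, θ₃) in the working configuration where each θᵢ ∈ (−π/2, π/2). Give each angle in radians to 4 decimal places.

θ₁ = 0.2618, θ₂ = 1.2223, θ₃ = 0.7856

arm 1 (φ=0.0°): x'=0.0651, y'=-0.0387
  e−x'=0.1149;  (l²−L²−(e−x')²−y'²−z²)/2L = 0.0465
  θ1 = atan2(B,A) + arccos(C/0.2745) = 0.2618
φ2=120.0° → target in arm frame (-0.0661, -0.0370)
  A=0.2461, B=-0.2493, C=(l²−L²−A²−y'²−z²)/(2L)=-0.1503
  θ2 = atan2(B,A) + arccos(C/0.3503) = 1.2223
arm 3 (φ=240.0°): x'=0.0010, y'=0.0757
  A cos θ + B sin θ = C:  0.1790·cos θ + -0.2493·sin θ = -0.0497
  √(A²+B²)=0.3069;  θ3 = -0.9480+1.7336 ≈ 0.7856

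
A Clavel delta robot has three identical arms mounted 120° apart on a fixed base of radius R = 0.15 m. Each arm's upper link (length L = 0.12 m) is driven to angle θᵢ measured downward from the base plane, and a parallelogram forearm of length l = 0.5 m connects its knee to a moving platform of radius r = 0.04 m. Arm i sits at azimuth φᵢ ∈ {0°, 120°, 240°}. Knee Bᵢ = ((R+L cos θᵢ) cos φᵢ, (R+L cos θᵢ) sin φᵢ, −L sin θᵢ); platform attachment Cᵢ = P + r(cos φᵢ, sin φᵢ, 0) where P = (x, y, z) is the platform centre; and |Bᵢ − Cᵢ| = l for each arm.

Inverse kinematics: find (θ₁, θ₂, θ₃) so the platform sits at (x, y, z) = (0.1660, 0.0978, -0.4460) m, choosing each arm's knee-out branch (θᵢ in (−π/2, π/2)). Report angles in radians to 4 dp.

rotate P by −φ1: (0.1660, 0.0978, -0.4460)
  A cos θ + B sin θ = C:  -0.0560·cos θ + -0.4460·sin θ = 0.0999
  γ=atan2(-0.4460,-0.0560)=-1.6957;  ψ=arccos(0.2223)=1.3466;  θ1=γ+ψ≈-0.3491
arm 2 (φ=120.0°): x'=0.0017, y'=-0.1927
  e−x'=0.1083;  (l²−L²−(e−x')²−y'²−z²)/2L = -0.0507
  √(A²+B²)=0.4590;  θ2 = -1.3326+1.6814 ≈ 0.3489
rotate P by −φ3: (-0.1677, 0.0949, -0.4460)
  e−x'=0.2777;  (l²−L²−(e−x')²−y'²−z²)/2L = -0.2060
  γ=atan2(-0.4460,0.2777)=-1.0139;  ψ=arccos(-0.3920)=1.9736;  θ3=γ+ψ≈0.9597

θ₁ = -0.3491, θ₂ = 0.3489, θ₃ = 0.9597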